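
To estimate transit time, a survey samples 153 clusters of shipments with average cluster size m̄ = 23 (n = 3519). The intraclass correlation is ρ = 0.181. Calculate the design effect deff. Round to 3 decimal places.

deff = 1 + (23 − 1)·0.181 = 1 + 3.982 = 4.982.

4.982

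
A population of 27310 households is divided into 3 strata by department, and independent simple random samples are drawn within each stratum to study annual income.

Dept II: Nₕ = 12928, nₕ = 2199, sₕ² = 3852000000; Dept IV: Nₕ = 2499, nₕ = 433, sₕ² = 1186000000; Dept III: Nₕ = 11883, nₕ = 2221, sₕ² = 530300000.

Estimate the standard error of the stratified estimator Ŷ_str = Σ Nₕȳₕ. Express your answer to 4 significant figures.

Var(Ŷ_str) = Σₕ Nₕ²(1 − fₕ)sₕ²/nₕ.
Dept II: 12928²·(1 − 2199/12928)·3852000000/2199 = 2.4296943 × 10^14.
Dept IV: 2499²·(1 − 433/2499)·1186000000/433 = 1.4141431 × 10^13.
Dept III: 11883²·(1 − 2221/11883)·530300000/2221 = 2.7413608 × 10^13.
Sum = 2.8452447 × 10^14.
SE = √(2.8452447 × 10^14) = 1.687 × 10^7.

1.687 × 10^7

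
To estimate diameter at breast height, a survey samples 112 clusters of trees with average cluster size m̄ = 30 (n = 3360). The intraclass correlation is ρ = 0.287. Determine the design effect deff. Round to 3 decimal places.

9.323

deff = 1 + (30 − 1)·0.287 = 1 + 8.323 = 9.323.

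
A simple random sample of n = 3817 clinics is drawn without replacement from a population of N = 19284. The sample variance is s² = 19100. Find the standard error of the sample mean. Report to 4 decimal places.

Under SRS without replacement, Var(ȳ) = (1 − f)·s²/n with f = n/N = 3817/19284 = 0.19793611.
Var(ȳ) = (1 − 0.19793611)·19100/3817 = 0.80206389·5.0039298 = 4.0134714.
SE(ȳ) = √(4.0134714) = 2.0034.

2.0034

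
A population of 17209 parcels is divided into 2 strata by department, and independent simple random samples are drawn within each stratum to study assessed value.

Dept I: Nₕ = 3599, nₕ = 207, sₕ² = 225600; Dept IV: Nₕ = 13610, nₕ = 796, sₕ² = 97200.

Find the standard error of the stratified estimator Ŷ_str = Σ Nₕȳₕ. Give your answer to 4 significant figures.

Var(Ŷ_str) = Σₕ Nₕ²(1 − fₕ)sₕ²/nₕ.
Dept I: 3599²·(1 − 207/3599)·225600/207 = 1.3304741 × 10^10.
Dept IV: 13610²·(1 − 796/13610)·97200/796 = 2.1295902 × 10^10.
Sum = 3.4600643 × 10^10.
SE = √(3.4600643 × 10^10) = 186000.

186000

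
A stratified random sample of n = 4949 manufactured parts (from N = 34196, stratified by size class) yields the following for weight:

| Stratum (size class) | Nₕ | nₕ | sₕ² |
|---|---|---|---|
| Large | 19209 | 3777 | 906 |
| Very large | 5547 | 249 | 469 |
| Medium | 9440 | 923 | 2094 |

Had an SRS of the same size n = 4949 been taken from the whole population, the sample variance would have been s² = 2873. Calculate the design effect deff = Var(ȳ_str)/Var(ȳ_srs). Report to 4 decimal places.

Var(ȳ_str) = Σ Wₕ²(1−fₕ)sₕ²/nₕ with Wₕ = Nₕ/34196:
  Large: (19209/34196)²·(1−3777/19209)·906/3777 = 0.060807559
  Very large: (5547/34196)²·(1−249/5547)·469/249 = 0.047336157
  Medium: (9440/34196)²·(1−923/9440)·2094/923 = 0.15598506
  → Var(ȳ_str) = 0.26412878.
Var(ȳ_srs) = (1 − 4949/34196)·2873/4949 = 0.49650564.
deff = 0.26412878 / 0.49650564 = 0.5320.

0.5320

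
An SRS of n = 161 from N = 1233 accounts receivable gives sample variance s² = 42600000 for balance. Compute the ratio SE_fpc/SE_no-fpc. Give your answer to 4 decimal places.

f = n/N = 161/1233 = 0.13057583.
SE_no-fpc = √(s²/n) = 514.38922; SE_fpc = √((1−f)s²/n) = 479.63152.
Ratio = √(1−f) = 0.93242918.

0.9324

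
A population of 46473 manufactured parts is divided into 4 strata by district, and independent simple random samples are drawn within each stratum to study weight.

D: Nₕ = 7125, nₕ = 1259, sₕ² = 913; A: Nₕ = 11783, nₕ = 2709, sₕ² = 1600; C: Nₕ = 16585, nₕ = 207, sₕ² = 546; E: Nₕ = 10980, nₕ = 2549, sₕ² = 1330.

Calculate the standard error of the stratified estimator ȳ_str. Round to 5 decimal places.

0.63038

Var(ȳ_str) = Σₕ Wₕ²(1 − fₕ)sₕ²/nₕ with Wₕ = Nₕ/N, N = 46473.
D: Wₕ = 0.15331483; term = 0.15331483²·(1 − 0.17670175)·913/1259 = 0.014033647.
A: Wₕ = 0.25354507; term = 0.25354507²·(1 − 0.22990749)·1600/2709 = 0.029239114.
C: Wₕ = 0.35687388; term = 0.35687388²·(1 − 0.01248116)·546/207 = 0.33173953.
E: Wₕ = 0.23626622; term = 0.23626622²·(1 − 0.23214936)·1330/2549 = 0.022364635.
Sum = 0.39737693.
SE = √(0.39737693) = 0.63038.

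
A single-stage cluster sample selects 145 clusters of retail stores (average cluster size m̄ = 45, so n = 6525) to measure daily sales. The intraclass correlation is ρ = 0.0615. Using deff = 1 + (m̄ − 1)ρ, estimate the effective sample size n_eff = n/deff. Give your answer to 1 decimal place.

deff = 1 + (45 − 1)·0.0615 = 1 + 2.706 = 3.706.
n_eff = 6525 / 3.706 = 1760.7.

1760.7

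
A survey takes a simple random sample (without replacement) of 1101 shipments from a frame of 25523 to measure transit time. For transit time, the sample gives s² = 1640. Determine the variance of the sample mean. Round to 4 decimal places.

1.4253

Under SRS without replacement, Var(ȳ) = (1 − f)·s²/n with f = n/N = 1101/25523 = 0.04313756.
Var(ȳ) = (1 − 0.04313756)·1640/1101 = 0.95686244·1.489555 = 1.4252992.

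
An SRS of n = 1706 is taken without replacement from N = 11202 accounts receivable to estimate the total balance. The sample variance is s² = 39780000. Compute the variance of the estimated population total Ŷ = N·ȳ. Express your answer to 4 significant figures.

2.480 × 10^12

Var(Ŷ) = N²·Var(ȳ) = N²·(1 − n/N)·s²/n.
f = 1706/11202 = 0.15229423; Var(ȳ) = 0.84770577·39780000/1706 = 19766.551.
Var(Ŷ) = 11202² · 19766.551 = 2.4804018 × 10^12.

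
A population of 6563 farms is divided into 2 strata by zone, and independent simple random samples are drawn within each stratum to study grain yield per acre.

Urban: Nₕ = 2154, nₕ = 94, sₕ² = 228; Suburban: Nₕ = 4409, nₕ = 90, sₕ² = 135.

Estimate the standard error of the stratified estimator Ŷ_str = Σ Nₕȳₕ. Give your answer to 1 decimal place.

Var(Ŷ_str) = Σₕ Nₕ²(1 − fₕ)sₕ²/nₕ.
Urban: 2154²·(1 − 94/2154)·228/94 = 1.0762667 × 10^7.
Suburban: 4409²·(1 − 90/4409)·135/90 = 2.8563706 × 10^7.
Sum = 3.9326373 × 10^7.
SE = √(3.9326373 × 10^7) = 6271.1.

6271.1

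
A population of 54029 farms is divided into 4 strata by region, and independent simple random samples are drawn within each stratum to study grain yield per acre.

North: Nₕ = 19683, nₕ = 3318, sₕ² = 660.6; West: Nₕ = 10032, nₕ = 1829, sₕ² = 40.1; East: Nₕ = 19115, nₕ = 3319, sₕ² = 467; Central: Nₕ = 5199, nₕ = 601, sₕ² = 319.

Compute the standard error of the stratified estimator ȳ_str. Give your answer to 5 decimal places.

Var(ȳ_str) = Σₕ Wₕ²(1 − fₕ)sₕ²/nₕ with Wₕ = Nₕ/N, N = 54029.
North: Wₕ = 0.36430436; term = 0.36430436²·(1 − 0.16857186)·660.6/3318 = 0.02196927.
West: Wₕ = 0.18567806; term = 0.18567806²·(1 − 0.18231659)·40.1/1829 = 6.1806912 × 10^-4.
East: Wₕ = 0.35379148; term = 0.35379148²·(1 − 0.17363327)·467/3319 = 0.014553827.
Central: Wₕ = 0.09622610; term = 0.09622610²·(1 − 0.11559915)·319/601 = 0.0043466146.
Sum = 0.041487781.
SE = √(0.041487781) = 0.20369.

0.20369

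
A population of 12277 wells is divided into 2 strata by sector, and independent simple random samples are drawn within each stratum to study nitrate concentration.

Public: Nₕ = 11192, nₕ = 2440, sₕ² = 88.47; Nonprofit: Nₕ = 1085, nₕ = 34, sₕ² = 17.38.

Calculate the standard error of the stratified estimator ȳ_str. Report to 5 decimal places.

Var(ȳ_str) = Σₕ Wₕ²(1 − fₕ)sₕ²/nₕ with Wₕ = Nₕ/N, N = 12277.
Public: Wₕ = 0.91162336; term = 0.91162336²·(1 − 0.21801287)·88.47/2440 = 0.023563332.
Nonprofit: Wₕ = 0.08837664; term = 0.08837664²·(1 − 0.03133641)·17.38/34 = 0.0038673974.
Sum = 0.027430729.
SE = √(0.027430729) = 0.16562.

0.16562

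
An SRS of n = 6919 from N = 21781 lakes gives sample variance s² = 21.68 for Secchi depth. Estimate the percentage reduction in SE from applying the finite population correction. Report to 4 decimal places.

17.3963

f = n/N = 6919/21781 = 0.31766218.
SE_no-fpc = √(s²/n) = 0.055976788; SE_fpc = √((1−f)s²/n) = 0.046238921.
Ratio = √(1−f) = 0.82603742. Reduction = 100·(1 − 0.82603742) = 17.3963%.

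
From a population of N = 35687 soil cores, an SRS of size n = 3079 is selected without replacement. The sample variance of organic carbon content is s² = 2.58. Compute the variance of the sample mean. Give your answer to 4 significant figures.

Under SRS without replacement, Var(ȳ) = (1 − f)·s²/n with f = n/N = 3079/35687 = 0.08627792.
Var(ȳ) = (1 − 0.08627792)·2.58/3079 = 0.91372208·8.3793439 × 10^-4 = 7.6563916 × 10^-4.

7.656 × 10^-4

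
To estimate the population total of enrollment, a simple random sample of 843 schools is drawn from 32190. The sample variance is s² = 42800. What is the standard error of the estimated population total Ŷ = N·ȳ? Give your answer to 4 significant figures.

226300

Var(Ŷ) = N²·Var(ȳ) = N²·(1 − n/N)·s²/n.
f = 843/32190 = 0.02618826; Var(ȳ) = 0.97381174·42800/843 = 49.44145.
Var(Ŷ) = 32190² · 49.44145 = 5.1231038 × 10^10.
SE(Ŷ) = √(5.1231038 × 10^10) = 226300.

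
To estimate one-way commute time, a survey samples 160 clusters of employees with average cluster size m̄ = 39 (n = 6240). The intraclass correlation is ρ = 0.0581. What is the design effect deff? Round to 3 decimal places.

3.208

deff = 1 + (39 − 1)·0.0581 = 1 + 2.2078 = 3.2078.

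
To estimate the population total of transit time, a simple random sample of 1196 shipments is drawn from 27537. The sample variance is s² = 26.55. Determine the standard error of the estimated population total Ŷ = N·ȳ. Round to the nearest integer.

4013

Var(Ŷ) = N²·Var(ȳ) = N²·(1 − n/N)·s²/n.
f = 1196/27537 = 0.04343247; Var(ȳ) = 0.95656753·26.55/1196 = 0.021234839.
Var(Ŷ) = 27537² · 0.021234839 = 1.6102089 × 10^7.
SE(Ŷ) = √(1.6102089 × 10^7) = 4013.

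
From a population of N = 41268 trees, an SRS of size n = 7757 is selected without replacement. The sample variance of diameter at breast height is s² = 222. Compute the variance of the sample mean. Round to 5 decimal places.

Under SRS without replacement, Var(ȳ) = (1 − f)·s²/n with f = n/N = 7757/41268 = 0.18796646.
Var(ȳ) = (1 − 0.18796646)·222/7757 = 0.81203354·0.028619312 = 0.023239841.

0.02324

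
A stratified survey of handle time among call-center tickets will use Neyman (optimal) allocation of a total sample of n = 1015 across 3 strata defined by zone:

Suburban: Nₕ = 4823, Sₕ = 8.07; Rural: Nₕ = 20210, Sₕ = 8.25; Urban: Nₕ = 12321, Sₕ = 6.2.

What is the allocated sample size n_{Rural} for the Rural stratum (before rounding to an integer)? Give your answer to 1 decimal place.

Neyman allocation: nₕ = n·NₕSₕ / Σⱼ NⱼSⱼ.
Σ NⱼSⱼ = 4823·8.07 + 20210·8.25 + 12321·6.2 = 282044.31.
n_{Rural} = 1015·20210·8.25 / 282044.31 = 600.0.

600.0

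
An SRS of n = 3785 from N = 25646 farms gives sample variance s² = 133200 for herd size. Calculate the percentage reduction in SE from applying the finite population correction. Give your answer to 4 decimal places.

7.6738

f = n/N = 3785/25646 = 0.14758637.
SE_no-fpc = √(s²/n) = 5.9322463; SE_fpc = √((1−f)s²/n) = 5.4770205.
Ratio = √(1−f) = 0.92326249. Reduction = 100·(1 − 0.92326249) = 7.6738%.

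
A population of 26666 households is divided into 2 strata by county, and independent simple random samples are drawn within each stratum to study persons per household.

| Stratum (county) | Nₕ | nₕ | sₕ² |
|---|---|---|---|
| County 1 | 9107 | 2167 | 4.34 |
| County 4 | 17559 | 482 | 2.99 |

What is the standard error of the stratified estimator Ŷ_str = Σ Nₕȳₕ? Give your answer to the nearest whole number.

1409

Var(Ŷ_str) = Σₕ Nₕ²(1 − fₕ)sₕ²/nₕ.
County 1: 9107²·(1 − 2167/9107)·4.34/2167 = 126580.16.
County 4: 17559²·(1 − 482/17559)·2.99/482 = 1.8600966 × 10^6.
Sum = 1.9866768 × 10^6.
SE = √(1.9866768 × 10^6) = 1409.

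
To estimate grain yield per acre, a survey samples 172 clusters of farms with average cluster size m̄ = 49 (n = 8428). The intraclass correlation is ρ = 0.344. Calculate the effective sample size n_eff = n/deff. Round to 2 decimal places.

deff = 1 + (49 − 1)·0.344 = 1 + 16.512 = 17.512.
n_eff = 8428 / 17.512 = 481.27.

481.27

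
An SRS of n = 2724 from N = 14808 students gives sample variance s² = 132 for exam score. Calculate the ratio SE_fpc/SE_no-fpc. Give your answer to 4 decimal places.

f = n/N = 2724/14808 = 0.18395462.
SE_no-fpc = √(s²/n) = 0.22013212; SE_fpc = √((1−f)s²/n) = 0.19885686.
Ratio = √(1−f) = 0.90335230.

0.9034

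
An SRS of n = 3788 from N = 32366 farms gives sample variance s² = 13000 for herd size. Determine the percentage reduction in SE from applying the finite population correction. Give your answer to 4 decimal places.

6.0339

f = n/N = 3788/32366 = 0.11703640.
SE_no-fpc = √(s²/n) = 1.8525361; SE_fpc = √((1−f)s²/n) = 1.7407568.
Ratio = √(1−f) = 0.93966143. Reduction = 100·(1 − 0.93966143) = 6.0339%.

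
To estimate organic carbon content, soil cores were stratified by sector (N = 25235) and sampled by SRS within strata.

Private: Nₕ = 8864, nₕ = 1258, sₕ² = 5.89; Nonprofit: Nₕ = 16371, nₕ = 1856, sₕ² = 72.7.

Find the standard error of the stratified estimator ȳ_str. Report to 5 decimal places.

0.12293

Var(ȳ_str) = Σₕ Wₕ²(1 − fₕ)sₕ²/nₕ with Wₕ = Nₕ/N, N = 25235.
Private: Wₕ = 0.35125817; term = 0.35125817²·(1 − 0.14192238)·5.89/1258 = 4.956945 × 10^-4.
Nonprofit: Wₕ = 0.64874183; term = 0.64874183²·(1 − 0.11337121)·72.7/1856 = 0.014616456.
Sum = 0.015112151.
SE = √(0.015112151) = 0.12293.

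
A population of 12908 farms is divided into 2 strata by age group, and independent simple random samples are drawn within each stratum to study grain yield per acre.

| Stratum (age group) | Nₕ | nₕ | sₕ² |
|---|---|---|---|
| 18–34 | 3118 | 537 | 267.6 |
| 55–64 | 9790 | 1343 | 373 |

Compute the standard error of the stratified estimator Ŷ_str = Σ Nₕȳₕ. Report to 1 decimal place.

5194.0

Var(Ŷ_str) = Σₕ Nₕ²(1 − fₕ)sₕ²/nₕ.
18–34: 3118²·(1 − 537/3118)·267.6/537 = 4.0102915 × 10^6.
55–64: 9790²·(1 − 1343/9790)·373/1343 = 2.2967726 × 10^7.
Sum = 2.6978018 × 10^7.
SE = √(2.6978018 × 10^7) = 5194.0.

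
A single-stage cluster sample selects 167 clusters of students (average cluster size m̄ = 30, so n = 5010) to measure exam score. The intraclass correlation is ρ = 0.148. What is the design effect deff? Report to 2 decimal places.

deff = 1 + (30 − 1)·0.148 = 1 + 4.292 = 5.292.

5.29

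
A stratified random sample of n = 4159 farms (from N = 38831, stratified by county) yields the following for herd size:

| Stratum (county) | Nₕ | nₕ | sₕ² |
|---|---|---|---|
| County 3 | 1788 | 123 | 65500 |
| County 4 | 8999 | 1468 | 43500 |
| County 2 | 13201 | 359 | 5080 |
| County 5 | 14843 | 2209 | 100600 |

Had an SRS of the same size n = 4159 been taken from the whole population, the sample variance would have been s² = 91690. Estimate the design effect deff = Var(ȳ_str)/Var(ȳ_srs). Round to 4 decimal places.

0.4896

Var(ȳ_str) = Σ Wₕ²(1−fₕ)sₕ²/nₕ with Wₕ = Nₕ/38831:
  County 3: (1788/38831)²·(1−123/1788)·65500/123 = 1.0513826
  County 4: (8999/38831)²·(1−1468/8999)·43500/1468 = 1.3318428
  County 2: (13201/38831)²·(1−359/13201)·5080/359 = 1.590932
  County 5: (14843/38831)²·(1−2209/14843)·100600/2209 = 5.6637969
  → Var(ȳ_str) = 9.6379543.
Var(ȳ_srs) = (1 − 4159/38831)·91690/4159 = 19.684907.
deff = 9.6379543 / 19.684907 = 0.4896.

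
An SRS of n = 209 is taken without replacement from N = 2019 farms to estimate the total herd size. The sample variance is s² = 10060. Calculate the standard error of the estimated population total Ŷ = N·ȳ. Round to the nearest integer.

Var(Ŷ) = N²·Var(ȳ) = N²·(1 − n/N)·s²/n.
f = 209/2019 = 0.10351659; Var(ȳ) = 0.89648341·10060/209 = 43.151307.
Var(Ŷ) = 2019² · 43.151307 = 1.759003 × 10^8.
SE(Ŷ) = √(1.759003 × 10^8) = 13263.

13263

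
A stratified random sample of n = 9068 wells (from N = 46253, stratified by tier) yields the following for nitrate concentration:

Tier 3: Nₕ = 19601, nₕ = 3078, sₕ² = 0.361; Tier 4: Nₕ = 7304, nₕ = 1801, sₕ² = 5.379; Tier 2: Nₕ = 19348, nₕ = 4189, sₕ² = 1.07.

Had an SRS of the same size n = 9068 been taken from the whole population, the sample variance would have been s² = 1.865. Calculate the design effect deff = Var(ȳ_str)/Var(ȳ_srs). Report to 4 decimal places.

0.6585

Var(ȳ_str) = Σ Wₕ²(1−fₕ)sₕ²/nₕ with Wₕ = Nₕ/46253:
  Tier 3: (19601/46253)²·(1−3078/19601)·0.361/3078 = 1.7755214 × 10^-5
  Tier 4: (7304/46253)²·(1−1801/7304)·5.379/1801 = 5.6113621 × 10^-5
  Tier 2: (19348/46253)²·(1−4189/19348)·1.07/4189 = 3.5018717 × 10^-5
  → Var(ȳ_str) = 1.0888755 × 10^-4.
Var(ȳ_srs) = (1 − 9068/46253)·1.865/9068 = 1.6534658 × 10^-4.
deff = (1.0888755 × 10^-4) / (1.6534658 × 10^-4) = 0.6585.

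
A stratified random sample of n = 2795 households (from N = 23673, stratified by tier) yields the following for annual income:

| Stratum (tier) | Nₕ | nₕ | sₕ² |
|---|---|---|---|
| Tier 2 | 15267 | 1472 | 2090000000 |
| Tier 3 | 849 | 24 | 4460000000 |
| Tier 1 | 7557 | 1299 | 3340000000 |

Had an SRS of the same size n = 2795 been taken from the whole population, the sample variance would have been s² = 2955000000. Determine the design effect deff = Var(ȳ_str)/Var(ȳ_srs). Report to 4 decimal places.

1.0541

Var(ȳ_str) = Σ Wₕ²(1−fₕ)sₕ²/nₕ with Wₕ = Nₕ/23673:
  Tier 2: (15267/23673)²·(1−1472/15267)·2090000000/1472 = 533589.52
  Tier 3: (849/23673)²·(1−24/849)·4460000000/24 = 232262.27
  Tier 1: (7557/23673)²·(1−1299/7557)·3340000000/1299 = 216978
  → Var(ȳ_str) = 982829.79.
Var(ȳ_srs) = (1 − 2795/23673)·2955000000/2795 = 932419.33.
deff = 982829.79 / 932419.33 = 1.0541.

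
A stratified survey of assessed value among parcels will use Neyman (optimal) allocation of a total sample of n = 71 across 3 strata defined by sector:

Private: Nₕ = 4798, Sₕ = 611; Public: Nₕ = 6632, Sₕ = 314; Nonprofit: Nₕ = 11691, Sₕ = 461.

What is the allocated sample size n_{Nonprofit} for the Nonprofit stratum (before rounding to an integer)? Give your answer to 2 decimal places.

36.78

Neyman allocation: nₕ = n·NₕSₕ / Σⱼ NⱼSⱼ.
Σ NⱼSⱼ = 4798·611 + 6632·314 + 11691·461 = 1.0403577 × 10^7.
n_{Nonprofit} = 71·11691·461 / (1.0403577 × 10^7) = 36.78.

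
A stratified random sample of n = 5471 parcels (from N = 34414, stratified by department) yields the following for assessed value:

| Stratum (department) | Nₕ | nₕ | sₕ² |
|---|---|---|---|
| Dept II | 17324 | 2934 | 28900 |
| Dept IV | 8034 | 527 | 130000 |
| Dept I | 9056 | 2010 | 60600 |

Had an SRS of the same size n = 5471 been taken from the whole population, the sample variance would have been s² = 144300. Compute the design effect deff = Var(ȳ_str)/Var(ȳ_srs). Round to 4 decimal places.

0.7330

Var(ȳ_str) = Σ Wₕ²(1−fₕ)sₕ²/nₕ with Wₕ = Nₕ/34414:
  Dept II: (17324/34414)²·(1−2934/17324)·28900/2934 = 2.073368
  Dept IV: (8034/34414)²·(1−527/8034)·130000/527 = 12.562054
  Dept I: (9056/34414)²·(1−2010/9056)·60600/2010 = 1.6243713
  → Var(ȳ_str) = 16.259793.
Var(ȳ_srs) = (1 − 5471/34414)·144300/5471 = 22.182373.
deff = 16.259793 / 22.182373 = 0.7330.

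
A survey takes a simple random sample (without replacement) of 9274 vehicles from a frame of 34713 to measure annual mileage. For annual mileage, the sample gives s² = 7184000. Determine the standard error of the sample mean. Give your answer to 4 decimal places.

23.8261

Under SRS without replacement, Var(ȳ) = (1 − f)·s²/n with f = n/N = 9274/34713 = 0.26716216.
Var(ȳ) = (1 − 0.26716216)·7184000/9274 = 0.73283784·774.63878 = 567.68461.
SE(ȳ) = √(567.68461) = 23.8261.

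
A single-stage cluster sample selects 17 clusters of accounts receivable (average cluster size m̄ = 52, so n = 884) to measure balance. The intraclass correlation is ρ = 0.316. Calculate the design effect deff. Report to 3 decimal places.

deff = 1 + (52 − 1)·0.316 = 1 + 16.116 = 17.116.

17.116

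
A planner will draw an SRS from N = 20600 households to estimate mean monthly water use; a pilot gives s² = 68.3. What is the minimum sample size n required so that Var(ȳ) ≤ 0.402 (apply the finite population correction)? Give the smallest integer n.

Without fpc, n₀ = s²/D = 68.3/0.402 = 169.9005.
With fpc, (1 − n/N)·s²/n ≤ D requires n ≥ n₀/(1 + n₀/N) = 169.9005/(1 + 169.9005/20600) = 168.5107.
Rounding up, n = 169.

169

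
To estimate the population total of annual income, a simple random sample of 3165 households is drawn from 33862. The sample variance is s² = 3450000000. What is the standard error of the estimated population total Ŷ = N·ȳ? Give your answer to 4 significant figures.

3.366 × 10^7

Var(Ŷ) = N²·Var(ȳ) = N²·(1 − n/N)·s²/n.
f = 3165/33862 = 0.09346760; Var(ȳ) = 0.90653240·3450000000/3165 = 988163.28.
Var(Ŷ) = 33862² · 988163.28 = 1.1330626 × 10^15.
SE(Ŷ) = √(1.1330626 × 10^15) = 3.366 × 10^7.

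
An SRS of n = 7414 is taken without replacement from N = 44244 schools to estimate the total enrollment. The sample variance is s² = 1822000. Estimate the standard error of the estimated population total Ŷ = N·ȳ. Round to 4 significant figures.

632800

Var(Ŷ) = N²·Var(ȳ) = N²·(1 − n/N)·s²/n.
f = 7414/44244 = 0.16757074; Var(ȳ) = 0.83242926·1822000/7414 = 204.57056.
Var(Ŷ) = 44244² · 204.57056 = 4.0045332 × 10^11.
SE(Ŷ) = √(4.0045332 × 10^11) = 632800.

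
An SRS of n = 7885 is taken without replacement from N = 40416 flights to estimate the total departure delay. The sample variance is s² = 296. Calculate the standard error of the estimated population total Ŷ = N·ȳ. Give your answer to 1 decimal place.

Var(Ŷ) = N²·Var(ȳ) = N²·(1 − n/N)·s²/n.
f = 7885/40416 = 0.19509600; Var(ȳ) = 0.80490400·296/7885 = 0.0302158.
Var(Ŷ) = 40416² · 0.0302158 = 4.9356091 × 10^7.
SE(Ŷ) = √(4.9356091 × 10^7) = 7025.4.

7025.4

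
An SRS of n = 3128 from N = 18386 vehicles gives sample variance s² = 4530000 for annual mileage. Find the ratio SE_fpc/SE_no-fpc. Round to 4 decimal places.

0.9110

f = n/N = 3128/18386 = 0.17012945.
SE_no-fpc = √(s²/n) = 38.055351; SE_fpc = √((1−f)s²/n) = 34.667371.
Ratio = √(1−f) = 0.91097231.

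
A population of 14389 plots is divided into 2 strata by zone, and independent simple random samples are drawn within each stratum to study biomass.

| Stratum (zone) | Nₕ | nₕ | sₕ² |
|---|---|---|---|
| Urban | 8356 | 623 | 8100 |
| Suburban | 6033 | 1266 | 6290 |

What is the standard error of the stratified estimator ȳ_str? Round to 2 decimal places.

2.18

Var(ȳ_str) = Σₕ Wₕ²(1 − fₕ)sₕ²/nₕ with Wₕ = Nₕ/N, N = 14389.
Urban: Wₕ = 0.58072138; term = 0.58072138²·(1 − 0.07455720)·8100/623 = 4.0577211.
Suburban: Wₕ = 0.41927862; term = 0.41927862²·(1 − 0.20984585)·6290/1266 = 0.69013522.
Sum = 4.7478563.
SE = √(4.7478563) = 2.18.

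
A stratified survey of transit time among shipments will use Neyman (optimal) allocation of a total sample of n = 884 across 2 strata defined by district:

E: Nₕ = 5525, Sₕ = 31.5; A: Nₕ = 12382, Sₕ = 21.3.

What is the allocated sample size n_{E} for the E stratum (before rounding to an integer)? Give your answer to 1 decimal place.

Neyman allocation: nₕ = n·NₕSₕ / Σⱼ NⱼSⱼ.
Σ NⱼSⱼ = 5525·31.5 + 12382·21.3 = 437774.1.
n_{E} = 884·5525·31.5 / 437774.1 = 351.4.

351.4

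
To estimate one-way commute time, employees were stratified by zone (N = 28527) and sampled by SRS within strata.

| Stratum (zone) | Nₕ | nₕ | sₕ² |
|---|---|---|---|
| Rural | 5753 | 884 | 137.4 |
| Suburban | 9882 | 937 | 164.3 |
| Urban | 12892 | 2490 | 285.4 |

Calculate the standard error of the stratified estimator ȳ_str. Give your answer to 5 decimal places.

0.20805

Var(ȳ_str) = Σₕ Wₕ²(1 − fₕ)sₕ²/nₕ with Wₕ = Nₕ/N, N = 28527.
Rural: Wₕ = 0.20166859; term = 0.20166859²·(1 − 0.15365896)·137.4/884 = 0.0053500324.
Suburban: Wₕ = 0.34640867; term = 0.34640867²·(1 − 0.09481886)·164.3/937 = 0.019046315.
Urban: Wₕ = 0.45192274; term = 0.45192274²·(1 − 0.19314303)·285.4/2490 = 0.018887721.
Sum = 0.043284068.
SE = √(0.043284068) = 0.20805.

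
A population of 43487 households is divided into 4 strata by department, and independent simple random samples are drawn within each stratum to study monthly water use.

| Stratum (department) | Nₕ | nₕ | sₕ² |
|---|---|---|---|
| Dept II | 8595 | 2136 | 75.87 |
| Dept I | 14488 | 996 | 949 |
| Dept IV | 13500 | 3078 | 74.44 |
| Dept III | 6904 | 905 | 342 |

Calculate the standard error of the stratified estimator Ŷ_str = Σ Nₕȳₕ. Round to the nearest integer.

14397

Var(Ŷ_str) = Σₕ Nₕ²(1 − fₕ)sₕ²/nₕ.
Dept II: 8595²·(1 − 2136/8595)·75.87/2136 = 1.9718778 × 10^6.
Dept I: 14488²·(1 − 996/14488)·949/996 = 1.8624801 × 10^8.
Dept IV: 13500²·(1 − 3078/13500)·74.44/3078 = 3.4026916 × 10^6.
Dept III: 6904²·(1 − 905/6904)·342/905 = 1.5651543 × 10^7.
Sum = 2.0727412 × 10^8.
SE = √(2.0727412 × 10^8) = 14397.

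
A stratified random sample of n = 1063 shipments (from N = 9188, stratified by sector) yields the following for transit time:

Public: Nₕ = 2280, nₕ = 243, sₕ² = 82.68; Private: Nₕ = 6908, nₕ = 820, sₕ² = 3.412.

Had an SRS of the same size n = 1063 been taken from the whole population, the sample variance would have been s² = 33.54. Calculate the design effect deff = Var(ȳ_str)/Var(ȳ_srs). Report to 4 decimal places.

0.7452

Var(ȳ_str) = Σ Wₕ²(1−fₕ)sₕ²/nₕ with Wₕ = Nₕ/9188:
  Public: (2280/9188)²·(1−243/2280)·82.68/243 = 0.018718804
  Private: (6908/9188)²·(1−820/6908)·3.412/820 = 0.0020729087
  → Var(ȳ_str) = 0.020791713.
Var(ȳ_srs) = (1 − 1063/9188)·33.54/1063 = 0.027901797.
deff = 0.020791713 / 0.027901797 = 0.7452.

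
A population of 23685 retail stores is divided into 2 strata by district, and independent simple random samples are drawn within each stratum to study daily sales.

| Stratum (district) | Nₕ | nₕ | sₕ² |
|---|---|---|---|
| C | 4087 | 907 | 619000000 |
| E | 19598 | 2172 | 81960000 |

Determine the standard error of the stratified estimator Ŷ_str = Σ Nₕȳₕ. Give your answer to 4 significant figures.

Var(Ŷ_str) = Σₕ Nₕ²(1 − fₕ)sₕ²/nₕ.
C: 4087²·(1 − 907/4087)·619000000/907 = 8.8698264 × 10^12.
E: 19598²·(1 − 2172/19598)·81960000/2172 = 1.2886993 × 10^13.
Sum = 2.1756819 × 10^13.
SE = √(2.1756819 × 10^13) = 4.664 × 10^6.

4.664 × 10^6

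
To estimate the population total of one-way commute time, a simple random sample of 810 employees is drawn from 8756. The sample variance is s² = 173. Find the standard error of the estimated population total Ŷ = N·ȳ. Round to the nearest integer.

Var(Ŷ) = N²·Var(ȳ) = N²·(1 − n/N)·s²/n.
f = 810/8756 = 0.09250799; Var(ȳ) = 0.90749201·173/810 = 0.19382237.
Var(Ŷ) = 8756² · 0.19382237 = 1.4859884 × 10^7.
SE(Ŷ) = √(1.4859884 × 10^7) = 3855.

3855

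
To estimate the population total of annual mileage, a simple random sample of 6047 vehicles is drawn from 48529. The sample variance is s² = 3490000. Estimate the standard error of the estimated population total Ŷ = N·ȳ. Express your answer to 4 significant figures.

Var(Ŷ) = N²·Var(ȳ) = N²·(1 − n/N)·s²/n.
f = 6047/48529 = 0.12460591; Var(ȳ) = 0.87539409·3490000/6047 = 505.22993.
Var(Ŷ) = 48529² · 505.22993 = 1.1898487 × 10^12.
SE(Ŷ) = √(1.1898487 × 10^12) = 1.091 × 10^6.

1.091 × 10^6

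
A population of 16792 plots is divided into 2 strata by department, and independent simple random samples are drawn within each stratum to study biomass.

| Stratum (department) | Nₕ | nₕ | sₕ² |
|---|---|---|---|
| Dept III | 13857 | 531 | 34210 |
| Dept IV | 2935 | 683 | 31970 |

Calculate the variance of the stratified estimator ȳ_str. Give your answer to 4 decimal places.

Var(ȳ_str) = Σₕ Wₕ²(1 − fₕ)sₕ²/nₕ with Wₕ = Nₕ/N, N = 16792.
Dept III: Wₕ = 0.82521439; term = 0.82521439²·(1 − 0.03831998)·34210/531 = 42.191283.
Dept IV: Wₕ = 0.17478561; term = 0.17478561²·(1 − 0.23270869)·31970/683 = 1.0972196.
Sum = 43.288503.

43.2885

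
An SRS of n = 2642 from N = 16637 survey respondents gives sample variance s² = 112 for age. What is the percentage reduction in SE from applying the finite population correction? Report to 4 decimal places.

8.2832

f = n/N = 2642/16637 = 0.15880267.
SE_no-fpc = √(s²/n) = 0.20589349; SE_fpc = √((1−f)s²/n) = 0.18883894.
Ratio = √(1−f) = 0.91716810. Reduction = 100·(1 − 0.91716810) = 8.2832%.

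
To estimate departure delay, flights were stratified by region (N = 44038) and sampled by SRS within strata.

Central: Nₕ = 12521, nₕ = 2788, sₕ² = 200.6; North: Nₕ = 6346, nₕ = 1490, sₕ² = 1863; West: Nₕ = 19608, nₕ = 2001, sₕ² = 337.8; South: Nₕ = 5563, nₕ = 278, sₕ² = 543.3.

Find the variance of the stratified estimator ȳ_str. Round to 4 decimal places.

0.0841

Var(ȳ_str) = Σₕ Wₕ²(1 − fₕ)sₕ²/nₕ with Wₕ = Nₕ/N, N = 44038.
Central: Wₕ = 0.28432263; term = 0.28432263²·(1 − 0.22266592)·200.6/2788 = 0.0045213562.
North: Wₕ = 0.14410282; term = 0.14410282²·(1 − 0.23479357)·1863/1490 = 0.019867817.
West: Wₕ = 0.44525183; term = 0.44525183²·(1 − 0.10205018)·337.8/2001 = 0.030052184.
South: Wₕ = 0.12632272; term = 0.12632272²·(1 − 0.04997304)·543.3/278 = 0.029627417.
Sum = 0.084068774.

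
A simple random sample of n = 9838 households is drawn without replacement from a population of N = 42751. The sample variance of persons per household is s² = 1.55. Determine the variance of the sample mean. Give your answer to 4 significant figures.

1.213 × 10^-4

Under SRS without replacement, Var(ȳ) = (1 − f)·s²/n with f = n/N = 9838/42751 = 0.23012327.
Var(ȳ) = (1 − 0.23012327)·1.55/9838 = 0.76987673·1.5755235 × 10^-4 = 1.2129589 × 10^-4.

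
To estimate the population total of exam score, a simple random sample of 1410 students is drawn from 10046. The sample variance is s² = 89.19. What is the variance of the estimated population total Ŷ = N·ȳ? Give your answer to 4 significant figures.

5.488 × 10^6

Var(Ŷ) = N²·Var(ȳ) = N²·(1 − n/N)·s²/n.
f = 1410/10046 = 0.14035437; Var(ȳ) = 0.85964563·89.19/1410 = 0.054377159.
Var(Ŷ) = 10046² · 0.054377159 = 5.4878579 × 10^6.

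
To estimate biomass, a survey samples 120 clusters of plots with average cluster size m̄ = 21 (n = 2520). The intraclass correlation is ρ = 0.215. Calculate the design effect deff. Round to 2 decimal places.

deff = 1 + (21 − 1)·0.215 = 1 + 4.3 = 5.3.

5.30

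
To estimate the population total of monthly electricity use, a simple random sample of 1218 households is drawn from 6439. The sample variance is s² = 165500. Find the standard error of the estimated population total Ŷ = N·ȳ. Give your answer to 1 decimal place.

67586.7

Var(Ŷ) = N²·Var(ȳ) = N²·(1 − n/N)·s²/n.
f = 1218/6439 = 0.18915981; Var(ȳ) = 0.81084019·165500/1218 = 110.17574.
Var(Ŷ) = 6439² · 110.17574 = 4.5679656 × 10^9.
SE(Ŷ) = √(4.5679656 × 10^9) = 67586.7.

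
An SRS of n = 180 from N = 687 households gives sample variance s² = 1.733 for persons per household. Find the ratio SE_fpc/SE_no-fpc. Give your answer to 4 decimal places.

f = n/N = 180/687 = 0.26200873.
SE_no-fpc = √(s²/n) = 0.09812124; SE_fpc = √((1−f)s²/n) = 0.084292443.
Ratio = √(1−f) = 0.85906418.

0.8591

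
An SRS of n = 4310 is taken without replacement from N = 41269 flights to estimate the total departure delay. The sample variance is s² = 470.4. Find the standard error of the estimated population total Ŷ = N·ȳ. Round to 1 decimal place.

Var(Ŷ) = N²·Var(ȳ) = N²·(1 − n/N)·s²/n.
f = 4310/41269 = 0.10443674; Var(ȳ) = 0.89556326·470.4/4310 = 0.097743145.
Var(Ŷ) = 41269² · 0.097743145 = 1.6646932 × 10^8.
SE(Ŷ) = √(1.6646932 × 10^8) = 12902.3.

12902.3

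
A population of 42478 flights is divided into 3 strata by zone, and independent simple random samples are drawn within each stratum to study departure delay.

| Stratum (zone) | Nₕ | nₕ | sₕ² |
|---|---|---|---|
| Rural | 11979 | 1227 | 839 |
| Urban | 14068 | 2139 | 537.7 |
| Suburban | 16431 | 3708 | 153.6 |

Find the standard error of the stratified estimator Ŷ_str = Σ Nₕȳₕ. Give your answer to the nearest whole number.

Var(Ŷ_str) = Σₕ Nₕ²(1 − fₕ)sₕ²/nₕ.
Rural: 11979²·(1 − 1227/11979)·839/1227 = 8.8069842 × 10^7.
Urban: 14068²·(1 − 2139/14068)·537.7/2139 = 4.2185738 × 10^7.
Suburban: 16431²·(1 − 3708/16431)·153.6/3708 = 8.6597432 × 10^6.
Sum = 1.3891532 × 10^8.
SE = √(1.3891532 × 10^8) = 11786.

11786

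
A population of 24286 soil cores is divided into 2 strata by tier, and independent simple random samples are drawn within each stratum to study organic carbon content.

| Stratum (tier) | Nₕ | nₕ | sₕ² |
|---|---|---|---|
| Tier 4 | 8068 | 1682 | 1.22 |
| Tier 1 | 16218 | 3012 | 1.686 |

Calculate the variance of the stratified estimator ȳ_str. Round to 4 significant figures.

Var(ȳ_str) = Σₕ Wₕ²(1 − fₕ)sₕ²/nₕ with Wₕ = Nₕ/N, N = 24286.
Tier 4: Wₕ = 0.33220786; term = 0.33220786²·(1 − 0.20847794)·1.22/1682 = 6.3360218 × 10^-5.
Tier 1: Wₕ = 0.66779214; term = 0.66779214²·(1 − 0.18571957)·1.686/3012 = 2.0326341 × 10^-4.
Sum = 2.6662363 × 10^-4.

2.666 × 10^-4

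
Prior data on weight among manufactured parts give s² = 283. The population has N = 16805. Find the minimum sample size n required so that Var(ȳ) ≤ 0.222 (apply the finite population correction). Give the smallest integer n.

Without fpc, n₀ = s²/D = 283/0.222 = 1274.7748.
With fpc, (1 − n/N)·s²/n ≤ D requires n ≥ n₀/(1 + n₀/N) = 1274.7748/(1 + 1274.7748/16805) = 1184.8926.
Rounding up, n = 1185.

1185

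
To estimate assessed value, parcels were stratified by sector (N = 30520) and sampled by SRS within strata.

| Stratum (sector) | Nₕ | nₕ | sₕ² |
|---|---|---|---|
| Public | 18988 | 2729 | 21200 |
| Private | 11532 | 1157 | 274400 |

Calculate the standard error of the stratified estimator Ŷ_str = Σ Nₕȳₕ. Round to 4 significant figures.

Var(Ŷ_str) = Σₕ Nₕ²(1 − fₕ)sₕ²/nₕ.
Public: 18988²·(1 − 2729/18988)·21200/2729 = 2.3983103 × 10^9.
Private: 11532²·(1 − 1157/11532)·274400/1157 = 2.8375498 × 10^10.
Sum = 3.0773808 × 10^10.
SE = √(3.0773808 × 10^10) = 175400.

175400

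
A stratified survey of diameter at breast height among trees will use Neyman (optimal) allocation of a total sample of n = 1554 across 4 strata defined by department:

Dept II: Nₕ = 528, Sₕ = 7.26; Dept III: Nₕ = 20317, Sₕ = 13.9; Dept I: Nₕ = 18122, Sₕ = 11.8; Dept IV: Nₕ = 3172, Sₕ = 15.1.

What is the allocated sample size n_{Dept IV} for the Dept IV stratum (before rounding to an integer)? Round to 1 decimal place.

Neyman allocation: nₕ = n·NₕSₕ / Σⱼ NⱼSⱼ.
Σ NⱼSⱼ = 528·7.26 + 20317·13.9 + 18122·11.8 + 3172·15.1 = 547976.38.
n_{Dept IV} = 1554·3172·15.1 / 547976.38 = 135.8.

135.8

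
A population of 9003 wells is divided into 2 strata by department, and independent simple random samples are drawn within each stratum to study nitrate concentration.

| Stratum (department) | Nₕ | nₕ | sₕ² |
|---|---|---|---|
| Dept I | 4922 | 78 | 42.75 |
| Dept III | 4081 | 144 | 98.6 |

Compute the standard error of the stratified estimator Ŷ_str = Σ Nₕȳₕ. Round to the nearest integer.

Var(Ŷ_str) = Σₕ Nₕ²(1 − fₕ)sₕ²/nₕ.
Dept I: 4922²·(1 − 78/4922)·42.75/78 = 1.3067342 × 10^7.
Dept III: 4081²·(1 − 144/4081)·98.6/144 = 1.1001361 × 10^7.
Sum = 2.4068703 × 10^7.
SE = √(2.4068703 × 10^7) = 4906.

4906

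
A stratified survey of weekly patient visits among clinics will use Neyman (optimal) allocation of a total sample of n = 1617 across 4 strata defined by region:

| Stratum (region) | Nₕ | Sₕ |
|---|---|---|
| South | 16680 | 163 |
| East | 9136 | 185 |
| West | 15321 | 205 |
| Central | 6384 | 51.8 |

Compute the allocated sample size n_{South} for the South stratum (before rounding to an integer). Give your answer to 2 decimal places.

Neyman allocation: nₕ = n·NₕSₕ / Σⱼ NⱼSⱼ.
Σ NⱼSⱼ = 16680·163 + 9136·185 + 15321·205 + 6384·51.8 = 7.8804962 × 10^6.
n_{South} = 1617·16680·163 / (7.8804962 × 10^6) = 557.88.

557.88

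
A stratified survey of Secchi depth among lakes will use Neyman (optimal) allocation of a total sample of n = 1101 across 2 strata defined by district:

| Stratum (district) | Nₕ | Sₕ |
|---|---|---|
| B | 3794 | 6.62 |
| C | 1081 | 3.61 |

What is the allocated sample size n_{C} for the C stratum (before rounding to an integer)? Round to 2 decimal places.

148.06

Neyman allocation: nₕ = n·NₕSₕ / Σⱼ NⱼSⱼ.
Σ NⱼSⱼ = 3794·6.62 + 1081·3.61 = 29018.69.
n_{C} = 1101·1081·3.61 / 29018.69 = 148.06.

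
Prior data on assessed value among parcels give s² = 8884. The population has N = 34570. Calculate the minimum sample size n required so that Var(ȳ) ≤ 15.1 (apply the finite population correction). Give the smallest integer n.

579

Without fpc, n₀ = s²/D = 8884/15.1 = 588.3444.
With fpc, (1 − n/N)·s²/n ≤ D requires n ≥ n₀/(1 + n₀/N) = 588.3444/(1 + 588.3444/34570) = 578.4990.
Rounding up, n = 579.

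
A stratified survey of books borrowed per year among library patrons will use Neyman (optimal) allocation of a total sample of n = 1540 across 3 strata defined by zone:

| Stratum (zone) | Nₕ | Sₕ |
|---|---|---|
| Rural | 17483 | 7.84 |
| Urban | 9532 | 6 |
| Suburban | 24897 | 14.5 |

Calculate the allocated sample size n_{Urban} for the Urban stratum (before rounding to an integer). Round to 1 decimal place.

Neyman allocation: nₕ = n·NₕSₕ / Σⱼ NⱼSⱼ.
Σ NⱼSⱼ = 17483·7.84 + 9532·6 + 24897·14.5 = 555265.22.
n_{Urban} = 1540·9532·6 / 555265.22 = 158.6.

158.6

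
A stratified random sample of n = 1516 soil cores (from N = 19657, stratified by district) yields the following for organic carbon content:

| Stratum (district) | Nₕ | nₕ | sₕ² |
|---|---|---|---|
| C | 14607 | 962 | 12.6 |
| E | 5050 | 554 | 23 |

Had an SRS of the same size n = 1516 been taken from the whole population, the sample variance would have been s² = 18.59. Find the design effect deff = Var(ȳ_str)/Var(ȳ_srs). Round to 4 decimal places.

Var(ȳ_str) = Σ Wₕ²(1−fₕ)sₕ²/nₕ with Wₕ = Nₕ/19657:
  C: (14607/19657)²·(1−962/14607)·12.6/962 = 0.0067560922
  E: (5050/19657)²·(1−554/5050)·23/554 = 0.0024395026
  → Var(ȳ_str) = 0.0091955948.
Var(ȳ_srs) = (1 − 1516/19657)·18.59/1516 = 0.011316814.
deff = 0.0091955948 / 0.011316814 = 0.8126.

0.8126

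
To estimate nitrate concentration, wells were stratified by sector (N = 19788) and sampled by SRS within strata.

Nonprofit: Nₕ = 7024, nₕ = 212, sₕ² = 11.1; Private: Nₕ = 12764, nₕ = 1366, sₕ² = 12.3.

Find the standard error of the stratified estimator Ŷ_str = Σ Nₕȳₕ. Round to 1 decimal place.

1953.3

Var(Ŷ_str) = Σₕ Nₕ²(1 − fₕ)sₕ²/nₕ.
Nonprofit: 7024²·(1 − 212/7024)·11.1/212 = 2.5052222 × 10^6.
Private: 12764²·(1 − 1366/12764)·12.3/1366 = 1.3099957 × 10^6.
Sum = 3.8152179 × 10^6.
SE = √(3.8152179 × 10^6) = 1953.3.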